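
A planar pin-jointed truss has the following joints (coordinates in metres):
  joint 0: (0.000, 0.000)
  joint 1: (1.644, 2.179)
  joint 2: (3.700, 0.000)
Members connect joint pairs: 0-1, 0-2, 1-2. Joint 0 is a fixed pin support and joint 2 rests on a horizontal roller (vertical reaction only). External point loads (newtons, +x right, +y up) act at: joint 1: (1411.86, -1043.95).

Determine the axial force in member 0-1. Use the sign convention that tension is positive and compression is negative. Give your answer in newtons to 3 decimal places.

314.893

N=3 nodes, M=3 members, R=3 reactions → 2N=6, M+R=6
member 0 (0-1): L=2.7296, (cx,cy)=(0.6023,0.7983)
member 1 (0-2): L=3.7000, (cx,cy)=(1.0000,0.0000)
member 2 (1-2): L=2.9959, (cx,cy)=(0.6863,-0.7273)
solve A·x = −loads:
  F[0-1] = +314.8930 N (tension)
  F[0-2] = +1222.2051 N (tension)
  F[1-2] = -1780.9122 N (compression)
  Rx@0 = -1411.8600 N
  Ry@0 = -251.3734 N
  Ry@2 = +1295.3234 N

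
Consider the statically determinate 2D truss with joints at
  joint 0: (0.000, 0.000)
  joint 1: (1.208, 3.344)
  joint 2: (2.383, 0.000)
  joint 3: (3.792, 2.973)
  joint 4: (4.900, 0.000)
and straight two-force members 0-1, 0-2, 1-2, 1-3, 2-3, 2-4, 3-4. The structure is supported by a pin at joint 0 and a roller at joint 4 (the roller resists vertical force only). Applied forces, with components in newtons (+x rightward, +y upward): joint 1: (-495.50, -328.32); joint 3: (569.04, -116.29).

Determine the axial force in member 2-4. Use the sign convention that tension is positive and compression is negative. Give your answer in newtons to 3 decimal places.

66.353

N=5 nodes, M=7 members, R=3 reactions → 2N=10, M+R=10
member 0 (0-1): L=3.5555, (cx,cy)=(0.3398,0.9405)
member 1 (0-2): L=2.3830, (cx,cy)=(1.0000,0.0000)
member 2 (1-2): L=3.5444, (cx,cy)=(0.3315,-0.9435)
member 3 (1-3): L=2.6105, (cx,cy)=(0.9898,-0.1421)
member 4 (2-3): L=3.2900, (cx,cy)=(0.4283,0.9037)
member 5 (2-4): L=2.5170, (cx,cy)=(1.0000,0.0000)
member 6 (3-4): L=3.1728, (cx,cy)=(0.3492,-0.9370)
solve A·x = −loads:
  F[0-1] = -283.4323 N (compression)
  F[0-2] = +169.8375 N (tension)
  F[1-2] = -132.9050 N (compression)
  F[1-3] = +447.8067 N (tension)
  F[2-3] = +138.7589 N (tension)
  F[2-4] = +66.3525 N (tension)
  F[3-4] = -190.0005 N (compression)
  Rx@0 = -73.5400 N
  Ry@0 = +266.5720 N
  Ry@4 = +178.0380 N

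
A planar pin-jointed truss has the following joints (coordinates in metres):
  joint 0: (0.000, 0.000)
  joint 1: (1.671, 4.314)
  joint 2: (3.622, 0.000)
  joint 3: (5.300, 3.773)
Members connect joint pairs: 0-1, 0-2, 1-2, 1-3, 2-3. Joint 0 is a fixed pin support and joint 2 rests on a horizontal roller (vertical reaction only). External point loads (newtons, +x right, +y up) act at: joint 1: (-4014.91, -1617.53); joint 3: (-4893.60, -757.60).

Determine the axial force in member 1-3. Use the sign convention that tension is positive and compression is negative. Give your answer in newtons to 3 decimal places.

-4320.566

N=4 nodes, M=5 members, R=3 reactions → 2N=8, M+R=8
member 0 (0-1): L=4.6263, (cx,cy)=(0.3612,0.9325)
member 1 (0-2): L=3.6220, (cx,cy)=(1.0000,0.0000)
member 2 (1-2): L=4.7347, (cx,cy)=(0.4121,-0.9112)
member 3 (1-3): L=3.6691, (cx,cy)=(0.9891,-0.1474)
member 4 (2-3): L=4.1293, (cx,cy)=(0.4064,0.9137)
solve A·x = −loads:
  F[0-1] = -11152.8156 N (compression)
  F[0-2] = -4880.1776 N (compression)
  F[1-2] = +10337.9124 N (tension)
  F[1-3] = -4320.5662 N (compression)
  F[2-3] = -1526.3639 N (compression)
  Rx@0 = +8908.5100 N
  Ry@0 = +10399.8959 N
  Ry@2 = -8024.7659 N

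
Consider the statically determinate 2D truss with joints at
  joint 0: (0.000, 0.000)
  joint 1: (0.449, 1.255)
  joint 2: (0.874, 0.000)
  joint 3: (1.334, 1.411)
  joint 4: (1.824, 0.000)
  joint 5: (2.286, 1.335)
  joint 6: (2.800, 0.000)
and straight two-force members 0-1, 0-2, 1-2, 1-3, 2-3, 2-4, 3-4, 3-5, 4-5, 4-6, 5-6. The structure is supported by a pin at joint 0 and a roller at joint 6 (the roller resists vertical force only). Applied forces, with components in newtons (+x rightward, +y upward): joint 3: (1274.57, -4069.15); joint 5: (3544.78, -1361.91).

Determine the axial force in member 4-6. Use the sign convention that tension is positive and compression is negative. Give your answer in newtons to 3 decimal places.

2072.538

N=7 nodes, M=11 members, R=3 reactions → 2N=14, M+R=14
member 0 (0-1): L=1.3329, (cx,cy)=(0.3369,0.9416)
member 1 (0-2): L=0.8740, (cx,cy)=(1.0000,0.0000)
member 2 (1-2): L=1.3250, (cx,cy)=(0.3208,-0.9472)
member 3 (1-3): L=0.8986, (cx,cy)=(0.9848,0.1736)
member 4 (2-3): L=1.4841, (cx,cy)=(0.3100,0.9508)
member 5 (2-4): L=0.9500, (cx,cy)=(1.0000,0.0000)
member 6 (3-4): L=1.4937, (cx,cy)=(0.3281,-0.9447)
member 7 (3-5): L=0.9550, (cx,cy)=(0.9968,-0.0796)
member 8 (4-5): L=1.4127, (cx,cy)=(0.3270,0.9450)
member 9 (4-6): L=0.9760, (cx,cy)=(1.0000,0.0000)
member 10 (5-6): L=1.4305, (cx,cy)=(0.3593,-0.9332)
solve A·x = −loads:
  F[0-1] = -51.0918 N (compression)
  F[0-2] = +4836.5607 N (tension)
  F[1-2] = +44.9057 N (tension)
  F[1-3] = -32.1018 N (compression)
  F[2-3] = -44.7362 N (compression)
  F[2-4] = +4864.8306 N (tension)
  F[3-4] = -4263.2438 N (compression)
  F[3-5] = +78.7699 N (tension)
  F[4-5] = +4261.6555 N (tension)
  F[4-6] = +2072.5382 N (tension)
  F[5-6] = -5768.1549 N (compression)
  Rx@0 = -4819.3500 N
  Ry@0 = +48.1057 N
  Ry@6 = +5382.9543 N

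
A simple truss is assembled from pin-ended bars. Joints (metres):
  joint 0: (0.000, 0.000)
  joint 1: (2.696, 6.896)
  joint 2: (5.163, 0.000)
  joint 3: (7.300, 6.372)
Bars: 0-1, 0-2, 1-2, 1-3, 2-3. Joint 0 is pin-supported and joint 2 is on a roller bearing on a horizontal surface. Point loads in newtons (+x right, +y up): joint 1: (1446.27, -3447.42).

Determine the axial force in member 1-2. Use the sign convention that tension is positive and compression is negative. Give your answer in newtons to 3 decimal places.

-3963.502

N=4 nodes, M=5 members, R=3 reactions → 2N=8, M+R=8
member 0 (0-1): L=7.4043, (cx,cy)=(0.3641,0.9314)
member 1 (0-2): L=5.1630, (cx,cy)=(1.0000,0.0000)
member 2 (1-2): L=7.3240, (cx,cy)=(0.3368,-0.9416)
member 3 (1-3): L=4.6337, (cx,cy)=(0.9936,-0.1131)
member 4 (2-3): L=6.7208, (cx,cy)=(0.3180,0.9481)
solve A·x = −loads:
  F[0-1] = +305.4316 N (tension)
  F[0-2] = +1335.0580 N (tension)
  F[1-2] = -3963.5017 N (compression)
  F[1-3] = +0.0000 N (tension)
  F[2-3] = -0.0000 N (compression)
  Rx@0 = -1446.2700 N
  Ry@0 = -284.4650 N
  Ry@2 = +3731.8850 N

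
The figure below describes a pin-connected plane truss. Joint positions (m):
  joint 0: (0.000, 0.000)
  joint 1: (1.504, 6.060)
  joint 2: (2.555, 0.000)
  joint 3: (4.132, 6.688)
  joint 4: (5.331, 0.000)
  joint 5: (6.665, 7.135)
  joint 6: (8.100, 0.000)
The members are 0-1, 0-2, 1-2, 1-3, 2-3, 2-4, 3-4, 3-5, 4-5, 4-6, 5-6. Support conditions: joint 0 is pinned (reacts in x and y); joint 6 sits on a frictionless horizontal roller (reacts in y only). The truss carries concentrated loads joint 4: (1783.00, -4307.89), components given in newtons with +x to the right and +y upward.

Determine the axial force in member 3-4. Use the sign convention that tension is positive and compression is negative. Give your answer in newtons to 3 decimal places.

N=7 nodes, M=11 members, R=3 reactions → 2N=14, M+R=14
member 0 (0-1): L=6.2438, (cx,cy)=(0.2409,0.9706)
member 1 (0-2): L=2.5550, (cx,cy)=(1.0000,0.0000)
member 2 (1-2): L=6.1505, (cx,cy)=(0.1709,-0.9853)
member 3 (1-3): L=2.7020, (cx,cy)=(0.9726,0.2324)
member 4 (2-3): L=6.8714, (cx,cy)=(0.2295,0.9733)
member 5 (2-4): L=2.7760, (cx,cy)=(1.0000,0.0000)
member 6 (3-4): L=6.7946, (cx,cy)=(0.1765,-0.9843)
member 7 (3-5): L=2.5721, (cx,cy)=(0.9848,0.1738)
member 8 (4-5): L=7.2586, (cx,cy)=(0.1838,0.9830)
member 9 (4-6): L=2.7690, (cx,cy)=(1.0000,0.0000)
member 10 (5-6): L=7.2779, (cx,cy)=(0.1972,-0.9804)
solve A·x = −loads:
  F[0-1] = -1517.3372 N (compression)
  F[0-2] = +2148.4919 N (tension)
  F[1-2] = +1350.0487 N (tension)
  F[1-3] = -612.9763 N (compression)
  F[2-3] = -1366.6704 N (compression)
  F[2-4] = +2692.8433 N (tension)
  F[3-4] = +1292.1389 N (tension)
  F[3-5] = -1155.4396 N (compression)
  F[4-5] = +3088.6364 N (tension)
  F[4-6] = +570.2249 N (tension)
  F[5-6] = -2892.0036 N (compression)
  Rx@0 = -1783.0000 N
  Ry@0 = +1472.6602 N
  Ry@6 = +2835.2298 N

1292.139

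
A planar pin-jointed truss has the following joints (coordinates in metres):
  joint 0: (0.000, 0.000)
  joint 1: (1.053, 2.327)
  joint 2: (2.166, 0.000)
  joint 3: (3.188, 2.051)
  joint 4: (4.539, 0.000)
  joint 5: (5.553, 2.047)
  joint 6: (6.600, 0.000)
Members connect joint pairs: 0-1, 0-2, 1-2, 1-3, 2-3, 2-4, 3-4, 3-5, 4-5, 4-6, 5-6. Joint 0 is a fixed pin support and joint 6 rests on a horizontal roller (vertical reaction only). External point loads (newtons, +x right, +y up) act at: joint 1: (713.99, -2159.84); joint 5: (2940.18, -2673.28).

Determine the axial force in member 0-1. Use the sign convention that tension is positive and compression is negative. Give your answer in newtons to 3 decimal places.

N=7 nodes, M=11 members, R=3 reactions → 2N=14, M+R=14
member 0 (0-1): L=2.5542, (cx,cy)=(0.4123,0.9111)
member 1 (0-2): L=2.1660, (cx,cy)=(1.0000,0.0000)
member 2 (1-2): L=2.5795, (cx,cy)=(0.4315,-0.9021)
member 3 (1-3): L=2.1528, (cx,cy)=(0.9917,-0.1282)
member 4 (2-3): L=2.2915, (cx,cy)=(0.4460,0.8950)
member 5 (2-4): L=2.3730, (cx,cy)=(1.0000,0.0000)
member 6 (3-4): L=2.4560, (cx,cy)=(0.5501,-0.8351)
member 7 (3-5): L=2.3650, (cx,cy)=(1.0000,-0.0017)
member 8 (4-5): L=2.2844, (cx,cy)=(0.4439,0.8961)
member 9 (4-6): L=2.0610, (cx,cy)=(1.0000,0.0000)
member 10 (5-6): L=2.2992, (cx,cy)=(0.4554,-0.8903)
solve A·x = −loads:
  F[0-1] = -1180.6984 N (compression)
  F[0-2] = +4140.9347 N (tension)
  F[1-2] = -1097.5754 N (compression)
  F[1-3] = -733.2206 N (compression)
  F[2-3] = +1106.2622 N (tension)
  F[2-4] = +3173.9663 N (tension)
  F[3-4] = -1299.1909 N (compression)
  F[3-5] = +480.8831 N (tension)
  F[4-5] = +1210.7825 N (tension)
  F[4-6] = +1921.8511 N (tension)
  F[5-6] = -4220.4020 N (compression)
  Rx@0 = -3654.1700 N
  Ry@0 = +1075.6899 N
  Ry@6 = +3757.4301 N

-1180.698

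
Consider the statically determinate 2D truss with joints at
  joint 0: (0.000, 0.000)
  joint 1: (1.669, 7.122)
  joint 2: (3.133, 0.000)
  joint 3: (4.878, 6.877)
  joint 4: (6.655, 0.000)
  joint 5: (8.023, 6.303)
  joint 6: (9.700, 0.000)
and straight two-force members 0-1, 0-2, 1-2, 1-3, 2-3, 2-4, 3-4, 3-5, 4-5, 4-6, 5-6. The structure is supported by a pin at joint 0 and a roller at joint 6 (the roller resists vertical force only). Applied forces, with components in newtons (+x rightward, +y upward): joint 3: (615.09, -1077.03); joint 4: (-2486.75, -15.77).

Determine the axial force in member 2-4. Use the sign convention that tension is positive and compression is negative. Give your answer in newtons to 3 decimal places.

N=7 nodes, M=11 members, R=3 reactions → 2N=14, M+R=14
member 0 (0-1): L=7.3149, (cx,cy)=(0.2282,0.9736)
member 1 (0-2): L=3.1330, (cx,cy)=(1.0000,0.0000)
member 2 (1-2): L=7.2709, (cx,cy)=(0.2014,-0.9795)
member 3 (1-3): L=3.2183, (cx,cy)=(0.9971,-0.0761)
member 4 (2-3): L=7.0949, (cx,cy)=(0.2459,0.9693)
member 5 (2-4): L=3.5220, (cx,cy)=(1.0000,0.0000)
member 6 (3-4): L=7.1029, (cx,cy)=(0.2502,-0.9682)
member 7 (3-5): L=3.1970, (cx,cy)=(0.9837,-0.1795)
member 8 (4-5): L=6.4497, (cx,cy)=(0.2121,0.9772)
member 9 (4-6): L=3.0450, (cx,cy)=(1.0000,0.0000)
member 10 (5-6): L=6.5223, (cx,cy)=(0.2571,-0.9664)
solve A·x = −loads:
  F[0-1] = -107.1018 N (compression)
  F[0-2] = -1847.2233 N (compression)
  F[1-2] = +110.0895 N (tension)
  F[1-3] = -46.7388 N (compression)
  F[2-3] = -111.2522 N (compression)
  F[2-4] = -1797.6943 N (compression)
  F[3-4] = -918.1107 N (compression)
  F[3-5] = -466.9506 N (compression)
  F[4-5] = +925.7470 N (tension)
  F[4-6] = +263.0102 N (tension)
  F[5-6] = -1022.9138 N (compression)
  Rx@0 = +1871.6600 N
  Ry@0 = +104.2767 N
  Ry@6 = +988.5233 N

-1797.694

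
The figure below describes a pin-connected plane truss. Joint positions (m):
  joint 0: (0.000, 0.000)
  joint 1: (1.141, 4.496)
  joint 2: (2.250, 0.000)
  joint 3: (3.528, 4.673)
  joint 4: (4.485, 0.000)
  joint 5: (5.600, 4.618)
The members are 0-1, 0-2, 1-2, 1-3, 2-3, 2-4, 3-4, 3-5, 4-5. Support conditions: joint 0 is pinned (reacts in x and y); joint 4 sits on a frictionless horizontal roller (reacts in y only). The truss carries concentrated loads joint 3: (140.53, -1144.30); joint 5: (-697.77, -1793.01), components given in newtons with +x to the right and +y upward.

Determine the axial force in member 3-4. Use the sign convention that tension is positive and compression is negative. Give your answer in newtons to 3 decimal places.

-782.775

N=6 nodes, M=9 members, R=3 reactions → 2N=12, M+R=12
member 0 (0-1): L=4.6385, (cx,cy)=(0.2460,0.9693)
member 1 (0-2): L=2.2500, (cx,cy)=(1.0000,0.0000)
member 2 (1-2): L=4.6308, (cx,cy)=(0.2395,-0.9709)
member 3 (1-3): L=2.3936, (cx,cy)=(0.9973,0.0739)
member 4 (2-3): L=4.8446, (cx,cy)=(0.2638,0.9646)
member 5 (2-4): L=2.2350, (cx,cy)=(1.0000,0.0000)
member 6 (3-4): L=4.7700, (cx,cy)=(0.2006,-0.9797)
member 7 (3-5): L=2.0727, (cx,cy)=(0.9996,-0.0265)
member 8 (4-5): L=4.7507, (cx,cy)=(0.2347,0.9721)
solve A·x = −loads:
  F[0-1] = -382.1992 N (compression)
  F[0-2] = -463.2253 N (compression)
  F[1-2] = +367.6543 N (tension)
  F[1-3] = -182.5625 N (compression)
  F[2-3] = -370.0640 N (compression)
  F[2-4] = -277.5550 N (compression)
  F[3-4] = -782.7746 N (compression)
  F[3-5] = -263.2600 N (compression)
  F[4-5] = -1851.7191 N (compression)
  Rx@0 = +557.2400 N
  Ry@0 = +370.4558 N
  Ry@4 = +2566.8542 N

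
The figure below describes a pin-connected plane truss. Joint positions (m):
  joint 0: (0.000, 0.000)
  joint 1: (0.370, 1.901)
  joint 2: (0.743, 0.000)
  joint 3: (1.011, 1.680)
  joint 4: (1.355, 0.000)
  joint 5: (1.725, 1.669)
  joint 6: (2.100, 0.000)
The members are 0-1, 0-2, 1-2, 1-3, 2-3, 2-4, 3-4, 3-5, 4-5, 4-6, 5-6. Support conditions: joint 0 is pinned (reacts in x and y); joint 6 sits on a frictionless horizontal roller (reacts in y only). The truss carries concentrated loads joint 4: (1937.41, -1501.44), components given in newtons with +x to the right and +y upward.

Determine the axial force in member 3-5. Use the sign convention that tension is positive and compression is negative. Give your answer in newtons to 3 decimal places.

N=7 nodes, M=11 members, R=3 reactions → 2N=14, M+R=14
member 0 (0-1): L=1.9367, (cx,cy)=(0.1910,0.9816)
member 1 (0-2): L=0.7430, (cx,cy)=(1.0000,0.0000)
member 2 (1-2): L=1.9372, (cx,cy)=(0.1925,-0.9813)
member 3 (1-3): L=0.6780, (cx,cy)=(0.9454,-0.3259)
member 4 (2-3): L=1.7012, (cx,cy)=(0.1575,0.9875)
member 5 (2-4): L=0.6120, (cx,cy)=(1.0000,0.0000)
member 6 (3-4): L=1.7149, (cx,cy)=(0.2006,-0.9797)
member 7 (3-5): L=0.7141, (cx,cy)=(0.9999,-0.0154)
member 8 (4-5): L=1.7095, (cx,cy)=(0.2164,0.9763)
member 9 (4-6): L=0.7450, (cx,cy)=(1.0000,0.0000)
member 10 (5-6): L=1.7106, (cx,cy)=(0.2192,-0.9757)
solve A·x = −loads:
  F[0-1] = -542.6491 N (compression)
  F[0-2] = +2041.0827 N (tension)
  F[1-2] = +621.2633 N (tension)
  F[1-3] = -236.1902 N (compression)
  F[2-3] = -617.3470 N (compression)
  F[2-4] = +2257.9534 N (tension)
  F[3-4] = +550.4828 N (tension)
  F[3-5] = -431.0213 N (compression)
  F[4-5] = +985.5061 N (tension)
  F[4-6] = +217.6722 N (tension)
  F[5-6] = -992.9391 N (compression)
  Rx@0 = -1937.4100 N
  Ry@0 = +532.6537 N
  Ry@6 = +968.7863 N

-431.021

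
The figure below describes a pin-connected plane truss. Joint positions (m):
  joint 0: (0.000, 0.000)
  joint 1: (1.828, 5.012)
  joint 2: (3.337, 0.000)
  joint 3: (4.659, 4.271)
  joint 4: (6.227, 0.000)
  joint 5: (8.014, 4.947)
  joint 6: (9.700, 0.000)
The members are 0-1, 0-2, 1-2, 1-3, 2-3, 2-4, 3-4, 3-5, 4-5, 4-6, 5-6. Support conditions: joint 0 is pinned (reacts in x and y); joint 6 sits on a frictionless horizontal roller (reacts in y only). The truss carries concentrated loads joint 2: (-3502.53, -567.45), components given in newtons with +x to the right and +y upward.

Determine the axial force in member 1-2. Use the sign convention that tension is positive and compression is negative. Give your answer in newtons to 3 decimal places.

462.282

N=7 nodes, M=11 members, R=3 reactions → 2N=14, M+R=14
member 0 (0-1): L=5.3350, (cx,cy)=(0.3426,0.9395)
member 1 (0-2): L=3.3370, (cx,cy)=(1.0000,0.0000)
member 2 (1-2): L=5.2342, (cx,cy)=(0.2883,-0.9575)
member 3 (1-3): L=2.9264, (cx,cy)=(0.9674,-0.2532)
member 4 (2-3): L=4.4709, (cx,cy)=(0.2957,0.9553)
member 5 (2-4): L=2.8900, (cx,cy)=(1.0000,0.0000)
member 6 (3-4): L=4.5497, (cx,cy)=(0.3446,-0.9387)
member 7 (3-5): L=3.4224, (cx,cy)=(0.9803,0.1975)
member 8 (4-5): L=5.2599, (cx,cy)=(0.3397,0.9405)
member 9 (4-6): L=3.4730, (cx,cy)=(1.0000,0.0000)
member 10 (5-6): L=5.2264, (cx,cy)=(0.3226,-0.9465)
solve A·x = −loads:
  F[0-1] = -396.2209 N (compression)
  F[0-2] = -3366.7665 N (compression)
  F[1-2] = +462.2821 N (tension)
  F[1-3] = -278.1000 N (compression)
  F[2-3] = +130.6370 N (tension)
  F[2-4] = +230.4089 N (tension)
  F[3-4] = -239.6797 N (compression)
  F[3-5] = -150.7772 N (compression)
  F[4-5] = +239.2256 N (tension)
  F[4-6] = +66.5316 N (tension)
  F[5-6] = -206.2405 N (compression)
  Rx@0 = +3502.5300 N
  Ry@0 = +372.2355 N
  Ry@6 = +195.2145 N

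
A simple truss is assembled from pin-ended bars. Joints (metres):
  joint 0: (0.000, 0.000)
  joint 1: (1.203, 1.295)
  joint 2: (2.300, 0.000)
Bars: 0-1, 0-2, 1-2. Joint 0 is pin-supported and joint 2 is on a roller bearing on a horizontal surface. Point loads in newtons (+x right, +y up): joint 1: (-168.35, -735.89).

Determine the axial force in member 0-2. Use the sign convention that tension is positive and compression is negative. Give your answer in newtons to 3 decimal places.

245.757

N=3 nodes, M=3 members, R=3 reactions → 2N=6, M+R=6
member 0 (0-1): L=1.7676, (cx,cy)=(0.6806,0.7327)
member 1 (0-2): L=2.3000, (cx,cy)=(1.0000,0.0000)
member 2 (1-2): L=1.6972, (cx,cy)=(0.6464,-0.7630)
solve A·x = −loads:
  F[0-1] = -608.4412 N (compression)
  F[0-2] = +245.7569 N (tension)
  F[1-2] = -380.2139 N (compression)
  Rx@0 = +168.3500 N
  Ry@0 = +445.7759 N
  Ry@2 = +290.1141 N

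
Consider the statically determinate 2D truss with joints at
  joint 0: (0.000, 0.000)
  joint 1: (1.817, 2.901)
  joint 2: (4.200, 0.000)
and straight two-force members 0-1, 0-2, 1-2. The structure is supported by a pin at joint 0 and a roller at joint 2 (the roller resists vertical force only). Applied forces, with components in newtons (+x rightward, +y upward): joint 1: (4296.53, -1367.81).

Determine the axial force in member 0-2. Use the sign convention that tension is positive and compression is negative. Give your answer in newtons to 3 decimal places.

2923.849

N=3 nodes, M=3 members, R=3 reactions → 2N=6, M+R=6
member 0 (0-1): L=3.4231, (cx,cy)=(0.5308,0.8475)
member 1 (0-2): L=4.2000, (cx,cy)=(1.0000,0.0000)
member 2 (1-2): L=3.7543, (cx,cy)=(0.6347,-0.7727)
solve A·x = −loads:
  F[0-1] = +2585.9981 N (tension)
  F[0-2] = +2923.8493 N (tension)
  F[1-2] = -4606.3360 N (compression)
  Rx@0 = -4296.5300 N
  Ry@0 = -2191.6053 N
  Ry@2 = +3559.4153 N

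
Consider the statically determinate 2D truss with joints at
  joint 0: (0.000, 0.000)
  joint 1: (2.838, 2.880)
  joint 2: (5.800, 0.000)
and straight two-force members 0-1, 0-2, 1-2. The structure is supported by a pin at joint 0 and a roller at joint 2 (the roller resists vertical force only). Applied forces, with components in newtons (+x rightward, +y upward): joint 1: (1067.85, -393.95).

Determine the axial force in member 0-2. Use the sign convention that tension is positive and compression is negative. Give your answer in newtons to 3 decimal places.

743.592

N=3 nodes, M=3 members, R=3 reactions → 2N=6, M+R=6
member 0 (0-1): L=4.0433, (cx,cy)=(0.7019,0.7123)
member 1 (0-2): L=5.8000, (cx,cy)=(1.0000,0.0000)
member 2 (1-2): L=4.1313, (cx,cy)=(0.7170,-0.6971)
solve A·x = −loads:
  F[0-1] = +461.9755 N (tension)
  F[0-2] = +743.5922 N (tension)
  F[1-2] = -1037.1441 N (compression)
  Rx@0 = -1067.8500 N
  Ry@0 = -329.0566 N
  Ry@2 = +723.0066 N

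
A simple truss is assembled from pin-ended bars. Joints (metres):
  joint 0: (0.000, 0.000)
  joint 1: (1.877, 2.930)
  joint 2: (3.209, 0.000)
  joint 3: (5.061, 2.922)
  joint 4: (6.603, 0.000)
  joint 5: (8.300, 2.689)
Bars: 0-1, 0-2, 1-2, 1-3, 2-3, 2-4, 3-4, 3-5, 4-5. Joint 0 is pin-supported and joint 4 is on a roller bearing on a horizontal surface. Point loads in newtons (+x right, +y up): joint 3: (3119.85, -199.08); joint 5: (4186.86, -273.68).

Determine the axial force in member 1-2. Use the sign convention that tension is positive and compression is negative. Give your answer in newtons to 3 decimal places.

N=6 nodes, M=9 members, R=3 reactions → 2N=12, M+R=12
member 0 (0-1): L=3.4797, (cx,cy)=(0.5394,0.8420)
member 1 (0-2): L=3.2090, (cx,cy)=(1.0000,0.0000)
member 2 (1-2): L=3.2186, (cx,cy)=(0.4138,-0.9103)
member 3 (1-3): L=3.1840, (cx,cy)=(1.0000,-0.0025)
member 4 (2-3): L=3.4595, (cx,cy)=(0.5353,0.8446)
member 5 (2-4): L=3.3940, (cx,cy)=(1.0000,0.0000)
member 6 (3-4): L=3.3039, (cx,cy)=(0.4667,-0.8844)
member 7 (3-5): L=3.2474, (cx,cy)=(0.9974,-0.0718)
member 8 (4-5): L=3.1797, (cx,cy)=(0.5337,0.8457)
solve A·x = −loads:
  F[0-1] = +3692.8498 N (tension)
  F[0-2] = +5314.7107 N (tension)
  F[1-2] = -3425.1630 N (compression)
  F[1-3] = +3409.5130 N (tension)
  F[2-3] = +3691.6262 N (tension)
  F[2-4] = +1920.9294 N (tension)
  F[3-4] = -4080.2374 N (compression)
  F[3-5] = +4181.0318 N (tension)
  F[4-5] = +31.1119 N (tension)
  Rx@0 = -7306.7100 N
  Ry@0 = -3109.5141 N
  Ry@4 = +3582.2741 N

-3425.163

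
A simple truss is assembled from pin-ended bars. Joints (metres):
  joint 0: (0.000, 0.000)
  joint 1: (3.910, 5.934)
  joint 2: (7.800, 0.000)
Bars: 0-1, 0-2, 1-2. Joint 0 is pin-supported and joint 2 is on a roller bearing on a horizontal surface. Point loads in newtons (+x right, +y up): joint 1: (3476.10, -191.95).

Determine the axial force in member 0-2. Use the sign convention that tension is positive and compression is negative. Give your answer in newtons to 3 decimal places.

1796.671

N=3 nodes, M=3 members, R=3 reactions → 2N=6, M+R=6
member 0 (0-1): L=7.1064, (cx,cy)=(0.5502,0.8350)
member 1 (0-2): L=7.8000, (cx,cy)=(1.0000,0.0000)
member 2 (1-2): L=7.0954, (cx,cy)=(0.5482,-0.8363)
solve A·x = −loads:
  F[0-1] = +3052.3381 N (tension)
  F[0-2] = +1796.6707 N (tension)
  F[1-2] = -3277.1378 N (compression)
  Rx@0 = -3476.1000 N
  Ry@0 = -2548.7810 N
  Ry@2 = +2740.7310 N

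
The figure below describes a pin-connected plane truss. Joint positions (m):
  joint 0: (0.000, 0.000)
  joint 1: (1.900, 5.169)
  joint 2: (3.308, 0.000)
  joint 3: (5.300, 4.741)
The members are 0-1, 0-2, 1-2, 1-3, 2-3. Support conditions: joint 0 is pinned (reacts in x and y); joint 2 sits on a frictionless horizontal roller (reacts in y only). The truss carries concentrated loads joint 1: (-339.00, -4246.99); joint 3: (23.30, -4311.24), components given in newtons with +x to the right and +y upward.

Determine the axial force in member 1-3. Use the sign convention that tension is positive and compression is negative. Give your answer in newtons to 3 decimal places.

1756.316

N=4 nodes, M=5 members, R=3 reactions → 2N=8, M+R=8
member 0 (0-1): L=5.5071, (cx,cy)=(0.3450,0.9386)
member 1 (0-2): L=3.3080, (cx,cy)=(1.0000,0.0000)
member 2 (1-2): L=5.3573, (cx,cy)=(0.2628,-0.9648)
member 3 (1-3): L=3.4268, (cx,cy)=(0.9922,-0.1249)
member 4 (2-3): L=5.1425, (cx,cy)=(0.3874,0.9219)
solve A·x = −loads:
  F[0-1] = +311.2518 N (tension)
  F[0-2] = -423.0840 N (compression)
  F[1-2] = -4931.8657 N (compression)
  F[1-3] = +1756.3160 N (tension)
  F[2-3] = -4438.3967 N (compression)
  Rx@0 = +315.7000 N
  Ry@0 = -292.1410 N
  Ry@2 = +8850.3710 N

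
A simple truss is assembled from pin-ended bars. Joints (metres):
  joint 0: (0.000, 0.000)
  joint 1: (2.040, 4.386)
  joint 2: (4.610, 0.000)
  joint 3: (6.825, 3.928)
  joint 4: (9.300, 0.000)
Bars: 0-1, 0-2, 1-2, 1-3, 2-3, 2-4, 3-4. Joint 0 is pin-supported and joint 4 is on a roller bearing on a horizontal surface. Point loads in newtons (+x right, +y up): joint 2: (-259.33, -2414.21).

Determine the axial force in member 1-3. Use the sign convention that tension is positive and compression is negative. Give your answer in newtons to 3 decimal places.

-1361.899

N=5 nodes, M=7 members, R=3 reactions → 2N=10, M+R=10
member 0 (0-1): L=4.8372, (cx,cy)=(0.4217,0.9067)
member 1 (0-2): L=4.6100, (cx,cy)=(1.0000,0.0000)
member 2 (1-2): L=5.0835, (cx,cy)=(0.5056,-0.8628)
member 3 (1-3): L=4.8069, (cx,cy)=(0.9955,-0.0953)
member 4 (2-3): L=4.5095, (cx,cy)=(0.4912,0.8711)
member 5 (2-4): L=4.6900, (cx,cy)=(1.0000,0.0000)
member 6 (3-4): L=4.6427, (cx,cy)=(0.5331,-0.8461)
solve A·x = −loads:
  F[0-1] = -1342.7378 N (compression)
  F[0-2] = +306.9438 N (tension)
  F[1-2] = +1561.5001 N (tension)
  F[1-3] = -1361.8986 N (compression)
  F[2-3] = +1224.9060 N (tension)
  F[2-4] = +754.0441 N (tension)
  F[3-4] = -1414.4696 N (compression)
  Rx@0 = +259.3300 N
  Ry@0 = +1217.4887 N
  Ry@4 = +1196.7213 N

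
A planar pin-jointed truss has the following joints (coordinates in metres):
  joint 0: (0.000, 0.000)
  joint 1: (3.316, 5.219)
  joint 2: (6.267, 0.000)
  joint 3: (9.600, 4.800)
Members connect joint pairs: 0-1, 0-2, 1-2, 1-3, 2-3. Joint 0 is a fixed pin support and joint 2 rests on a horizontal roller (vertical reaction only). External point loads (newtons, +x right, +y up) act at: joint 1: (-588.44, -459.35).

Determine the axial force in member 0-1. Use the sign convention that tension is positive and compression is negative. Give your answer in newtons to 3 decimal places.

-836.851

N=4 nodes, M=5 members, R=3 reactions → 2N=8, M+R=8
member 0 (0-1): L=6.1833, (cx,cy)=(0.5363,0.8440)
member 1 (0-2): L=6.2670, (cx,cy)=(1.0000,0.0000)
member 2 (1-2): L=5.9955, (cx,cy)=(0.4922,-0.8705)
member 3 (1-3): L=6.2980, (cx,cy)=(0.9978,-0.0665)
member 4 (2-3): L=5.8437, (cx,cy)=(0.5704,0.8214)
solve A·x = −loads:
  F[0-1] = -836.8510 N (compression)
  F[0-2] = -139.6545 N (compression)
  F[1-2] = +283.7352 N (tension)
  F[1-3] = -0.0000 N (tension)
  F[2-3] = +0.0000 N (tension)
  Rx@0 = +588.4400 N
  Ry@0 = +706.3364 N
  Ry@2 = -246.9864 N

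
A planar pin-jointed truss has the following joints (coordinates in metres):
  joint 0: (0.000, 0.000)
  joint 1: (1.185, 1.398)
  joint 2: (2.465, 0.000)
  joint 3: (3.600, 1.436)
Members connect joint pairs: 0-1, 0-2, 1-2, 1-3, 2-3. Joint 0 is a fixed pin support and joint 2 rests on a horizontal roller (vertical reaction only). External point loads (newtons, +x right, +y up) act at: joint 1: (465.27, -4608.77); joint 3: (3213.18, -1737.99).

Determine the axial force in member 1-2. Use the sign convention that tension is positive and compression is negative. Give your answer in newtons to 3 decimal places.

N=4 nodes, M=5 members, R=3 reactions → 2N=8, M+R=8
member 0 (0-1): L=1.8327, (cx,cy)=(0.6466,0.7628)
member 1 (0-2): L=2.4650, (cx,cy)=(1.0000,0.0000)
member 2 (1-2): L=1.8955, (cx,cy)=(0.6753,-0.7375)
member 3 (1-3): L=2.4153, (cx,cy)=(0.9999,0.0157)
member 4 (2-3): L=1.8304, (cx,cy)=(0.6201,0.7845)
solve A·x = −loads:
  F[0-1] = +711.5449 N (tension)
  F[0-2] = +3218.3633 N (tension)
  F[1-2] = -6885.6144 N (compression)
  F[1-3] = +4645.2091 N (tension)
  F[2-3] = -2308.4730 N (compression)
  Rx@0 = -3678.4500 N
  Ry@0 = -542.7858 N
  Ry@2 = +6889.5458 N

-6885.614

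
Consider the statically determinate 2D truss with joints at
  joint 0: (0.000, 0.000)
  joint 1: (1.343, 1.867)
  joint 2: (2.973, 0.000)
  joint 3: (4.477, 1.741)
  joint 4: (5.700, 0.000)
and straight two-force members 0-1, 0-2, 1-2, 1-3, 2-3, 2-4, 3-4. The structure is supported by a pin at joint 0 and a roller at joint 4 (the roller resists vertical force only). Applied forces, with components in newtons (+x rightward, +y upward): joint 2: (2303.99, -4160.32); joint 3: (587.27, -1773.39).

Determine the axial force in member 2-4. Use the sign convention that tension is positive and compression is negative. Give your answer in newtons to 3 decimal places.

2628.782

N=5 nodes, M=7 members, R=3 reactions → 2N=10, M+R=10
member 0 (0-1): L=2.2999, (cx,cy)=(0.5839,0.8118)
member 1 (0-2): L=2.9730, (cx,cy)=(1.0000,0.0000)
member 2 (1-2): L=2.4784, (cx,cy)=(0.6577,-0.7533)
member 3 (1-3): L=3.1365, (cx,cy)=(0.9992,-0.0402)
member 4 (2-3): L=2.3007, (cx,cy)=(0.6537,0.7567)
member 5 (2-4): L=2.7270, (cx,cy)=(1.0000,0.0000)
member 6 (3-4): L=2.1276, (cx,cy)=(0.5748,-0.8183)
solve A·x = −loads:
  F[0-1] = -2699.6033 N (compression)
  F[0-2] = +4467.6922 N (tension)
  F[1-2] = +3102.2354 N (tension)
  F[1-3] = -3619.6192 N (compression)
  F[2-3] = +2409.5656 N (tension)
  F[2-4] = +2628.7821 N (tension)
  F[3-4] = -4573.2429 N (compression)
  Rx@0 = -2891.2600 N
  Ry@0 = +2191.5108 N
  Ry@4 = +3742.1992 N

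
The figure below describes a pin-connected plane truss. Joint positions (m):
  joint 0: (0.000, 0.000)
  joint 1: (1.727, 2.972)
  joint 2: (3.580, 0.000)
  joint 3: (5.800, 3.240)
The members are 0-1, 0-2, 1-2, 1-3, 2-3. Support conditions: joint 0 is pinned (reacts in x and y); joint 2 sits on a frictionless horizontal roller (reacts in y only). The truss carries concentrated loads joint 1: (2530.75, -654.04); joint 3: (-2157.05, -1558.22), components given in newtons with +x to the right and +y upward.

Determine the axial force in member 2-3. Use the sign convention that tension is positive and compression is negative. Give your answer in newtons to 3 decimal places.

N=4 nodes, M=5 members, R=3 reactions → 2N=8, M+R=8
member 0 (0-1): L=3.4373, (cx,cy)=(0.5024,0.8646)
member 1 (0-2): L=3.5800, (cx,cy)=(1.0000,0.0000)
member 2 (1-2): L=3.5023, (cx,cy)=(0.5291,-0.8486)
member 3 (1-3): L=4.0818, (cx,cy)=(0.9978,0.0657)
member 4 (2-3): L=3.9276, (cx,cy)=(0.5652,0.8249)
solve A·x = −loads:
  F[0-1] = +898.0770 N (tension)
  F[0-2] = -77.5148 N (compression)
  F[1-2] = -1774.2700 N (compression)
  F[1-3] = -1143.2808 N (compression)
  F[2-3] = -1797.9115 N (compression)
  Rx@0 = -373.7000 N
  Ry@0 = -776.4970 N
  Ry@2 = +2988.7570 N

-1797.911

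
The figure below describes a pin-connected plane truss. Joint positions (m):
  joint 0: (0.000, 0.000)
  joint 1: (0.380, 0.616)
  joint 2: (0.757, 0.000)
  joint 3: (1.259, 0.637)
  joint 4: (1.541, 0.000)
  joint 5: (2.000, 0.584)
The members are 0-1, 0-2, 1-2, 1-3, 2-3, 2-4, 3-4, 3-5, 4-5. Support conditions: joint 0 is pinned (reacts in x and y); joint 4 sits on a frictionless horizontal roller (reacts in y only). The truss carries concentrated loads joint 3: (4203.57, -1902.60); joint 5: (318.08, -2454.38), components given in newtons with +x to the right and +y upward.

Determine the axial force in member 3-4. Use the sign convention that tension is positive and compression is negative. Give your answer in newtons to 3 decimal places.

N=6 nodes, M=9 members, R=3 reactions → 2N=12, M+R=12
member 0 (0-1): L=0.7238, (cx,cy)=(0.5250,0.8511)
member 1 (0-2): L=0.7570, (cx,cy)=(1.0000,0.0000)
member 2 (1-2): L=0.7222, (cx,cy)=(0.5220,-0.8529)
member 3 (1-3): L=0.8793, (cx,cy)=(0.9997,0.0239)
member 4 (2-3): L=0.8110, (cx,cy)=(0.6190,0.7854)
member 5 (2-4): L=0.7840, (cx,cy)=(1.0000,0.0000)
member 6 (3-4): L=0.6966, (cx,cy)=(0.4048,-0.9144)
member 7 (3-5): L=0.7429, (cx,cy)=(0.9975,-0.0713)
member 8 (4-5): L=0.7428, (cx,cy)=(0.6179,0.7862)
solve A·x = −loads:
  F[0-1] = +2633.1588 N (tension)
  F[0-2] = +3139.1833 N (tension)
  F[1-2] = -2551.4167 N (compression)
  F[1-3] = +2715.1062 N (tension)
  F[2-3] = +2770.7551 N (tension)
  F[2-4] = +92.3194 N (tension)
  F[3-4] = -4697.9553 N (compression)
  F[3-5] = +2132.9568 N (tension)
  F[4-5] = -2928.1813 N (compression)
  Rx@0 = -4521.6500 N
  Ry@0 = -2241.0513 N
  Ry@4 = +6598.0313 N

-4697.955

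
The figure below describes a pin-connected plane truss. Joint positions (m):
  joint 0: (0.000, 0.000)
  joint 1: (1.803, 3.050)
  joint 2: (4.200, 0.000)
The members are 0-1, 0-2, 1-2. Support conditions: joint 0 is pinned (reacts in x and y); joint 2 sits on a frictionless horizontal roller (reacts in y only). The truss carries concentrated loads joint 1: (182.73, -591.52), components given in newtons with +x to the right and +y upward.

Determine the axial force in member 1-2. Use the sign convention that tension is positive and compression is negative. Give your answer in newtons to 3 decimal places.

N=3 nodes, M=3 members, R=3 reactions → 2N=6, M+R=6
member 0 (0-1): L=3.5431, (cx,cy)=(0.5089,0.8608)
member 1 (0-2): L=4.2000, (cx,cy)=(1.0000,0.0000)
member 2 (1-2): L=3.8792, (cx,cy)=(0.6179,-0.7862)
solve A·x = −loads:
  F[0-1] = -238.0151 N (compression)
  F[0-2] = +303.8515 N (tension)
  F[1-2] = -491.7386 N (compression)
  Rx@0 = -182.7300 N
  Ry@0 = +204.8921 N
  Ry@2 = +386.6279 N

-491.739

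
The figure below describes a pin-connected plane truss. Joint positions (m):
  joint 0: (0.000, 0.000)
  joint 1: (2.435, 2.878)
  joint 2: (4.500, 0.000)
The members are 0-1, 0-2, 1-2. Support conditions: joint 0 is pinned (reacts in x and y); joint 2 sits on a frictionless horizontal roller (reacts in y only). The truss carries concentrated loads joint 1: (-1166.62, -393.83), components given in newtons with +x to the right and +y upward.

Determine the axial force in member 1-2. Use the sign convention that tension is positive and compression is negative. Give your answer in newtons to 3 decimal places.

N=3 nodes, M=3 members, R=3 reactions → 2N=6, M+R=6
member 0 (0-1): L=3.7699, (cx,cy)=(0.6459,0.7634)
member 1 (0-2): L=4.5000, (cx,cy)=(1.0000,0.0000)
member 2 (1-2): L=3.5422, (cx,cy)=(0.5830,-0.8125)
solve A·x = −loads:
  F[0-1] = -1214.0719 N (compression)
  F[0-2] = -382.4430 N (compression)
  F[1-2] = +656.0221 N (tension)
  Rx@0 = +1166.6200 N
  Ry@0 = +926.8425 N
  Ry@2 = -533.0125 N

656.022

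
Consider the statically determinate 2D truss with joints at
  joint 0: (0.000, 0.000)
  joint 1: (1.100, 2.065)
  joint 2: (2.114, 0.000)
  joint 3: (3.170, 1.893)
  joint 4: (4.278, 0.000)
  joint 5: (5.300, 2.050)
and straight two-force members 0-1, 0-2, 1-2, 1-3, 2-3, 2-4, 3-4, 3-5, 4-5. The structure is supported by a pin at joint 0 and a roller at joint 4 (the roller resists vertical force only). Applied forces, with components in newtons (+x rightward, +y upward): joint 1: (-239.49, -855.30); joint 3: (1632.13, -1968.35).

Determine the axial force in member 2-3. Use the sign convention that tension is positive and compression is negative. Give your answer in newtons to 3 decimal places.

N=6 nodes, M=9 members, R=3 reactions → 2N=12, M+R=12
member 0 (0-1): L=2.3397, (cx,cy)=(0.4701,0.8826)
member 1 (0-2): L=2.1140, (cx,cy)=(1.0000,0.0000)
member 2 (1-2): L=2.3005, (cx,cy)=(0.4408,-0.8976)
member 3 (1-3): L=2.0771, (cx,cy)=(0.9966,-0.0828)
member 4 (2-3): L=2.1676, (cx,cy)=(0.4872,0.8733)
member 5 (2-4): L=2.1640, (cx,cy)=(1.0000,0.0000)
member 6 (3-4): L=2.1934, (cx,cy)=(0.5051,-0.8630)
member 7 (3-5): L=2.1358, (cx,cy)=(0.9973,0.0735)
member 8 (4-5): L=2.2906, (cx,cy)=(0.4462,0.8950)
solve A·x = −loads:
  F[0-1] = -610.2151 N (compression)
  F[0-2] = +1679.5293 N (tension)
  F[1-2] = -363.2908 N (compression)
  F[1-3] = +113.1164 N (tension)
  F[2-3] = +373.4051 N (tension)
  F[2-4] = +1337.4904 N (tension)
  F[3-4] = -2647.7299 N (compression)
  F[3-5] = +0.0000 N (tension)
  F[4-5] = -0.0000 N (compression)
  Rx@0 = -1392.6400 N
  Ry@0 = +538.5694 N
  Ry@4 = +2285.0806 N

373.405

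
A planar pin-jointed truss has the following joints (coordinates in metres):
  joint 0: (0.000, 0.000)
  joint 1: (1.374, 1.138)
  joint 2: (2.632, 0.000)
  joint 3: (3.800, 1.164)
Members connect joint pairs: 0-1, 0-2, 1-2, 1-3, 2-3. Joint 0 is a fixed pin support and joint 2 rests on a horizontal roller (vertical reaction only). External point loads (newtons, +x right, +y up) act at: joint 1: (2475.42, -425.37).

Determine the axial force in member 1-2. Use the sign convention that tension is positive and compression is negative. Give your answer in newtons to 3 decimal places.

N=4 nodes, M=5 members, R=3 reactions → 2N=8, M+R=8
member 0 (0-1): L=1.7841, (cx,cy)=(0.7701,0.6379)
member 1 (0-2): L=2.6320, (cx,cy)=(1.0000,0.0000)
member 2 (1-2): L=1.6964, (cx,cy)=(0.7416,-0.6709)
member 3 (1-3): L=2.4261, (cx,cy)=(0.9999,0.0107)
member 4 (2-3): L=1.6490, (cx,cy)=(0.7083,0.7059)
solve A·x = −loads:
  F[0-1] = +1359.2011 N (tension)
  F[0-2] = +1428.6348 N (tension)
  F[1-2] = -1926.4441 N (compression)
  F[1-3] = -0.0000 N (compression)
  F[2-3] = +0.0000 N (tension)
  Rx@0 = -2475.4200 N
  Ry@0 = -866.9880 N
  Ry@2 = +1292.3580 N

-1926.444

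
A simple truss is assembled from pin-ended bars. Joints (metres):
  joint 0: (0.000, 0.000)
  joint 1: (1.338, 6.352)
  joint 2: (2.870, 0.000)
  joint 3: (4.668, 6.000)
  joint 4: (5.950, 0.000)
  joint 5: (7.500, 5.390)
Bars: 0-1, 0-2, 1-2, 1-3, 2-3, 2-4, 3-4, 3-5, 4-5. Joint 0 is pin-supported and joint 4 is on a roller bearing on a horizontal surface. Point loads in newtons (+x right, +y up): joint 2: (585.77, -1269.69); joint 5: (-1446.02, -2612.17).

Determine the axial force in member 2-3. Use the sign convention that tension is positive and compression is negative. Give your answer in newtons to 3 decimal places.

N=6 nodes, M=9 members, R=3 reactions → 2N=12, M+R=12
member 0 (0-1): L=6.4914, (cx,cy)=(0.2061,0.9785)
member 1 (0-2): L=2.8700, (cx,cy)=(1.0000,0.0000)
member 2 (1-2): L=6.5341, (cx,cy)=(0.2345,-0.9721)
member 3 (1-3): L=3.3486, (cx,cy)=(0.9945,-0.1051)
member 4 (2-3): L=6.2636, (cx,cy)=(0.2871,0.9579)
member 5 (2-4): L=3.0800, (cx,cy)=(1.0000,0.0000)
member 6 (3-4): L=6.1354, (cx,cy)=(0.2090,-0.9779)
member 7 (3-5): L=2.8970, (cx,cy)=(0.9776,-0.2106)
member 8 (4-5): L=5.6084, (cx,cy)=(0.2764,0.9611)
solve A·x = −loads:
  F[0-1] = -1314.9297 N (compression)
  F[0-2] = -589.2178 N (compression)
  F[1-2] = +1388.4576 N (tension)
  F[1-3] = -599.8951 N (compression)
  F[2-3] = -83.5827 N (compression)
  F[2-4] = -825.4558 N (compression)
  F[3-4] = +161.5046 N (tension)
  F[3-5] = -669.3170 N (compression)
  F[4-5] = -2864.6804 N (compression)
  Rx@0 = +860.2500 N
  Ry@0 = +1286.6940 N
  Ry@4 = +2595.1660 N

-83.583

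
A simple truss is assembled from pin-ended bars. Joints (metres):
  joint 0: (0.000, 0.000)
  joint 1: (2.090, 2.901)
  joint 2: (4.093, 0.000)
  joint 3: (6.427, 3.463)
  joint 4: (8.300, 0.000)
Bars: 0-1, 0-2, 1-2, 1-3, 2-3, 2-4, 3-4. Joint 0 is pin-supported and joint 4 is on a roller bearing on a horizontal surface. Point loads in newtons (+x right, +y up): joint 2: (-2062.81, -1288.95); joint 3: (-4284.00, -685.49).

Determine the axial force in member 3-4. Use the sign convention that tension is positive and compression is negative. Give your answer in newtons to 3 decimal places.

705.995

N=5 nodes, M=7 members, R=3 reactions → 2N=10, M+R=10
member 0 (0-1): L=3.5755, (cx,cy)=(0.5845,0.8114)
member 1 (0-2): L=4.0930, (cx,cy)=(1.0000,0.0000)
member 2 (1-2): L=3.5253, (cx,cy)=(0.5682,-0.8229)
member 3 (1-3): L=4.3733, (cx,cy)=(0.9917,0.1285)
member 4 (2-3): L=4.1761, (cx,cy)=(0.5589,0.8292)
member 5 (2-4): L=4.2070, (cx,cy)=(1.0000,0.0000)
member 6 (3-4): L=3.9371, (cx,cy)=(0.4757,-0.8796)
solve A·x = −loads:
  F[0-1] = -3198.8395 N (compression)
  F[0-2] = -4476.9588 N (compression)
  F[1-2] = +2624.6961 N (tension)
  F[1-3] = -3389.2452 N (compression)
  F[2-3] = -1050.2740 N (compression)
  F[2-4] = -335.8663 N (compression)
  F[3-4] = +705.9947 N (tension)
  Rx@0 = +6346.8100 N
  Ry@0 = +2595.4250 N
  Ry@4 = -620.9850 N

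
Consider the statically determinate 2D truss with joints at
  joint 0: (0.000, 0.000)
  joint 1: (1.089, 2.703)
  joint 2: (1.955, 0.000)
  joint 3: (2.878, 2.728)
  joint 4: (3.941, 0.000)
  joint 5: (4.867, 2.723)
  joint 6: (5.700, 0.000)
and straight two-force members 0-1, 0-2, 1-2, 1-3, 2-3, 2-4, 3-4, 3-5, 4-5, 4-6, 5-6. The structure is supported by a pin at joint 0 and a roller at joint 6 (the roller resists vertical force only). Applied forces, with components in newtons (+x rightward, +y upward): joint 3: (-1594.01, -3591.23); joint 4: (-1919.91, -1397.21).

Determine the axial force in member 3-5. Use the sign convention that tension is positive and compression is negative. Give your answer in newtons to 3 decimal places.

N=7 nodes, M=11 members, R=3 reactions → 2N=14, M+R=14
member 0 (0-1): L=2.9141, (cx,cy)=(0.3737,0.9276)
member 1 (0-2): L=1.9550, (cx,cy)=(1.0000,0.0000)
member 2 (1-2): L=2.8383, (cx,cy)=(0.3051,-0.9523)
member 3 (1-3): L=1.7892, (cx,cy)=(0.9999,0.0140)
member 4 (2-3): L=2.8799, (cx,cy)=(0.3205,0.9473)
member 5 (2-4): L=1.9860, (cx,cy)=(1.0000,0.0000)
member 6 (3-4): L=2.9278, (cx,cy)=(0.3631,-0.9318)
member 7 (3-5): L=1.9890, (cx,cy)=(1.0000,-0.0025)
member 8 (4-5): L=2.8761, (cx,cy)=(0.3220,0.9468)
member 9 (4-6): L=1.7590, (cx,cy)=(1.0000,0.0000)
member 10 (5-6): L=2.8476, (cx,cy)=(0.2925,-0.9563)
solve A·x = −loads:
  F[0-1] = -3204.1753 N (compression)
  F[0-2] = -2316.5294 N (compression)
  F[1-2] = +3089.4421 N (tension)
  F[1-3] = -2140.2133 N (compression)
  F[2-3] = -3105.9704 N (compression)
  F[2-4] = -378.4661 N (compression)
  F[3-4] = -661.0310 N (compression)
  F[3-5] = -1301.4459 N (compression)
  F[4-5] = +2126.3533 N (tension)
  F[4-6] = +616.8435 N (tension)
  F[5-6] = -2108.6448 N (compression)
  Rx@0 = +3513.9200 N
  Ry@0 = +2972.0356 N
  Ry@6 = +2016.4044 N

-1301.446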